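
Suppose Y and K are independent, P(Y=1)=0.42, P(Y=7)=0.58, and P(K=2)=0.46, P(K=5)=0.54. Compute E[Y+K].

E[Y+K] = Σ_y Σ_k (y+k) · P(Y=y)P(K=k)
 = 3·0.1932 + 6·0.2268 + 9·0.2668 + 12·0.3132
 = 0.5796 + 1.3608 + 2.4012 + 3.7584
 = 8.1

8.1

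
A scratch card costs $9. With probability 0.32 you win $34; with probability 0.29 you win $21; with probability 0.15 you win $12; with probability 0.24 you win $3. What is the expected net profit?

10.49

E[payout] = 34·0.32 + 21·0.29 + 12·0.15 + 3·0.24
 = 10.88 + 6.09 + 1.8 + 0.72
 = 19.49
Net = 19.49 - 9 = 10.49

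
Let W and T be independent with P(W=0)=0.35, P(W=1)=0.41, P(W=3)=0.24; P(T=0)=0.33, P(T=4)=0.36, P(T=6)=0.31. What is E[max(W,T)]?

E[max(W,T)] = Σ_w Σ_t max(w,t) · P(W=w)P(T=t)
 = 0·0.1155 + 4·0.126 + 6·0.1085 + 1·0.1353 + 4·0.1476 + 6·0.1271 + 3·0.0792 + 4·0.0864 + 6·0.0744
 = 0 + 0.504 + 0.651 + 0.1353 + 0.5904 + 0.7626 + 0.2376 + 0.3456 + 0.4464
 = 3.6729

3.6729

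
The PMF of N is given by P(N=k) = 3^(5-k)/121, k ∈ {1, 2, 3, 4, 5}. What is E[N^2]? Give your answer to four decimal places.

2.8347

E[N^2] = Σ n^2·P(N=n)
 = 1·81/121 + 4·27/121 + 9·9/121 + 16·3/121 + 25·1/121
 = 81/121 + 108/121 + 81/121 + 48/121 + 25/121
 = 343/121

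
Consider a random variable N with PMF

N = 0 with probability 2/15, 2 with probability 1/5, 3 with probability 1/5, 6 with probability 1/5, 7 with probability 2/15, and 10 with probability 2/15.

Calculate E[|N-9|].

4.8

E[|N-9|] = Σ |n-9|·P(N=n)
 = 9·2/15 + 7·1/5 + 6·1/5 + 3·1/5 + 2·2/15 + 1·2/15
 = 6/5 + 7/5 + 6/5 + 3/5 + 4/15 + 2/15
 = 24/5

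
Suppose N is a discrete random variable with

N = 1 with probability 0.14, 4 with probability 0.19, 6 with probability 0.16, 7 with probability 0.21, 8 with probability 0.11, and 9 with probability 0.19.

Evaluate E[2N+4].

15.84

E[2N+4] = Σ (2n+4)·P(N=n)
 = 6·0.14 + 12·0.19 + 16·0.16 + 18·0.21 + 20·0.11 + 22·0.19
 = 0.84 + 2.28 + 2.56 + 3.78 + 2.2 + 4.18
 = 15.84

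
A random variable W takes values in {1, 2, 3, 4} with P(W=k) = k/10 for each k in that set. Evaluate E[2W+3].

9

E[2W+3] = Σ (2w+3)·P(W=w)
 = 5·1/10 + 7·1/5 + 9·3/10 + 11·2/5
 = 1/2 + 7/5 + 27/10 + 22/5
 = 9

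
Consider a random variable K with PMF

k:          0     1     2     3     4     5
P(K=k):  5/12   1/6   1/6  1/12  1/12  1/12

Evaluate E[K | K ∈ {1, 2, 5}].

P(K ∈ {1, 2, 5}) = 1/6 + 1/6 + 1/12 = 5/12.
E[K | K ∈ {1, 2, 5}] = [1·1/6 + 2·1/6 + 5·1/12] / (5/12)
 = 11/12 / (5/12)
 = 11/5

2.2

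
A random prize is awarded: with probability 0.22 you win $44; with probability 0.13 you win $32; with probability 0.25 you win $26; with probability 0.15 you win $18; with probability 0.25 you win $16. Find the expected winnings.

E[payout] = 44·0.22 + 32·0.13 + 26·0.25 + 18·0.15 + 16·0.25
 = 9.68 + 4.16 + 6.5 + 2.7 + 4
 = 27.04

27.04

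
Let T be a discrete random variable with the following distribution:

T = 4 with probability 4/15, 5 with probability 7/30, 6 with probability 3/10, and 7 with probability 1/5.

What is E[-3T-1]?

E[-3T-1] = Σ (-3t-1)·P(T=t)
 = (-13)·4/15 + (-16)·7/30 + (-19)·3/10 + (-22)·1/5
 = (-52/15) + (-56/15) + (-57/10) + (-22/5)
 = -173/10

-17.3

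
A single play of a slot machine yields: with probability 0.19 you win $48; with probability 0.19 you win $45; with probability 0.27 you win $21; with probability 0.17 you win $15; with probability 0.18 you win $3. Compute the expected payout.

26.43

E[payout] = 48·0.19 + 45·0.19 + 21·0.27 + 15·0.17 + 3·0.18
 = 9.12 + 8.55 + 5.67 + 2.55 + 0.54
 = 26.43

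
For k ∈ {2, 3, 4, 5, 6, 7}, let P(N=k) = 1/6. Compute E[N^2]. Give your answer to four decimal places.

E[N^2] = Σ n^2·P(N=n)
 = 4·1/6 + 9·1/6 + 16·1/6 + 25·1/6 + 36·1/6 + 49·1/6
 = 2/3 + 3/2 + 8/3 + 25/6 + 6 + 49/6
 = 139/6

23.1667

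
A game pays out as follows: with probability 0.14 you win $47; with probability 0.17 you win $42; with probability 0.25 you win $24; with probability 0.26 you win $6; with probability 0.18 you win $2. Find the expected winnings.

E[payout] = 47·0.14 + 42·0.17 + 24·0.25 + 6·0.26 + 2·0.18
 = 6.58 + 7.14 + 6 + 1.56 + 0.36
 = 21.64

21.64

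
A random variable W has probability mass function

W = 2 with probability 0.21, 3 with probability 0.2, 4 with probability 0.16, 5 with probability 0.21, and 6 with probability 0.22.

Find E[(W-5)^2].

3.07

E[(W-5)^2] = Σ (w-5)^2·P(W=w)
 = 9·0.21 + 4·0.2 + 1·0.16 + 0·0.21 + 1·0.22
 = 1.89 + 0.8 + 0.16 + 0 + 0.22
 = 3.07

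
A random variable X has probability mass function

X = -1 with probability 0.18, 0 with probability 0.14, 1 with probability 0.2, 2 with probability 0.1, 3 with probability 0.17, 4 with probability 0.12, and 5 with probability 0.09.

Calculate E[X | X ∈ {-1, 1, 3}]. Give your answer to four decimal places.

P(X ∈ {-1, 1, 3}) = 0.18 + 0.2 + 0.17 = 0.55.
E[X | X ∈ {-1, 1, 3}] = [(-1)·0.18 + 1·0.2 + 3·0.17] / 0.55
 = 0.53 / 0.55
 = 53/55

0.9636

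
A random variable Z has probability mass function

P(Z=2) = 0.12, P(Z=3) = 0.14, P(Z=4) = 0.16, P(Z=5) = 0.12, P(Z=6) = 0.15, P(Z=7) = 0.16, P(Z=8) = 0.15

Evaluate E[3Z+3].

E[3Z+3] = Σ (3z+3)·P(Z=z)
 = 9·0.12 + 12·0.14 + 15·0.16 + 18·0.12 + 21·0.15 + 24·0.16 + 27·0.15
 = 1.08 + 1.68 + 2.4 + 2.16 + 3.15 + 3.84 + 4.05
 = 18.36

18.36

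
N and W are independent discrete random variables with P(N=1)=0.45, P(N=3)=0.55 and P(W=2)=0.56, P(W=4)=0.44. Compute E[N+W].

4.98

E[N+W] = Σ_n Σ_w (n+w) · P(N=n)P(W=w)
 = 3·0.252 + 5·0.198 + 5·0.308 + 7·0.242
 = 0.756 + 0.99 + 1.54 + 1.694
 = 4.98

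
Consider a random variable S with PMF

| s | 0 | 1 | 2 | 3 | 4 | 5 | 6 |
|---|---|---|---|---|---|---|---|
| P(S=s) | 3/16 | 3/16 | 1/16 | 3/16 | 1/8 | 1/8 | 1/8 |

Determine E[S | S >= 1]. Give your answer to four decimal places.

P(S >= 1) = 3/16 + 1/16 + 3/16 + 1/8 + 1/8 + 1/8 = 13/16.
E[S | S >= 1] = [1·3/16 + 2·1/16 + 3·3/16 + 4·1/8 + 5·1/8 + 6·1/8] / (13/16)
 = 11/4 / (13/16)
 = 44/13

3.3846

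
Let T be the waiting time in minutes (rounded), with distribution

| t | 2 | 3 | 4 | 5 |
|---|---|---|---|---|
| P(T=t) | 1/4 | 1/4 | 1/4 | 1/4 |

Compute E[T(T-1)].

E[T(T-1)] = Σ t(t-1)·P(T=t)
 = 2·1/4 + 6·1/4 + 12·1/4 + 20·1/4
 = 1/2 + 3/2 + 3 + 5
 = 10

10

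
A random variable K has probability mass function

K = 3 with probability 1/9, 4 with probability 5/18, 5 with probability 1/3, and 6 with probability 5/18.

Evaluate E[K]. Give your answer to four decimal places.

4.7778

E[K] = Σ k·P(K=k)
 = 3·1/9 + 4·5/18 + 5·1/3 + 6·5/18
 = 1/3 + 10/9 + 5/3 + 5/3
 = 43/9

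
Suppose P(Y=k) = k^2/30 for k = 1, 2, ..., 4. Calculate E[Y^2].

E[Y^2] = Σ y^2·P(Y=y)
 = 1·1/30 + 4·2/15 + 9·3/10 + 16·8/15
 = 1/30 + 8/15 + 27/10 + 128/15
 = 59/5

11.8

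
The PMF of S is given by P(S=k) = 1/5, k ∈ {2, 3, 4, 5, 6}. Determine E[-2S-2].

-10

E[-2S-2] = Σ (-2s-2)·P(S=s)
 = (-6)·1/5 + (-8)·1/5 + (-10)·1/5 + (-12)·1/5 + (-14)·1/5
 = (-6/5) + (-8/5) + (-2) + (-12/5) + (-14/5)
 = -10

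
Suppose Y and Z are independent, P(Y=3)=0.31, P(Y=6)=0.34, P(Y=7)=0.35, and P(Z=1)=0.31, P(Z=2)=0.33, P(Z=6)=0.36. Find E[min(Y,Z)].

E[min(Y,Z)] = Σ_y Σ_z min(y,z) · P(Y=y)P(Z=z)
 = 1·0.0961 + 2·0.1023 + 3·0.1116 + 1·0.1054 + 2·0.1122 + 6·0.1224 + 1·0.1085 + 2·0.1155 + 6·0.126
 = 0.0961 + 0.2046 + 0.3348 + 0.1054 + 0.2244 + 0.7344 + 0.1085 + 0.231 + 0.756
 = 2.7952

2.7952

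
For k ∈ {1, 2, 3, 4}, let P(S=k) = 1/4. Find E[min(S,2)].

1.75

E[min(S,2)] = Σ min(s,2)·P(S=s)
 = 1·1/4 + 2·1/4 + 2·1/4 + 2·1/4
 = 1/4 + 1/2 + 1/2 + 1/2
 = 7/4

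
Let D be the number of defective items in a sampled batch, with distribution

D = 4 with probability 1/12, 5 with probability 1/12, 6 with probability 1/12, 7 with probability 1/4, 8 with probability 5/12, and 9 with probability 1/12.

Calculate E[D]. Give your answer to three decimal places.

E[D] = Σ d·P(D=d)
 = 4·1/12 + 5·1/12 + 6·1/12 + 7·1/4 + 8·5/12 + 9·1/12
 = 1/3 + 5/12 + 1/2 + 7/4 + 10/3 + 3/4
 = 85/12

7.083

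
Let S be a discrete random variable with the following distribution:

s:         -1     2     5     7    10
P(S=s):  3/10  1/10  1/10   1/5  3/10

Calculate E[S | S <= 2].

P(S <= 2) = 3/10 + 1/10 = 2/5.
E[S | S <= 2] = [(-1)·3/10 + 2·1/10] / (2/5)
 = -1/10 / (2/5)
 = -1/4

-0.25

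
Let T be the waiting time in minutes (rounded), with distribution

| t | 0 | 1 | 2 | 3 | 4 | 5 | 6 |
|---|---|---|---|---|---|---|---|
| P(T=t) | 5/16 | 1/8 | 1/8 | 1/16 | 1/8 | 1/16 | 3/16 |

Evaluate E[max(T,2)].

E[max(T,2)] = Σ max(t,2)·P(T=t)
 = 2·5/16 + 2·1/8 + 2·1/8 + 3·1/16 + 4·1/8 + 5·1/16 + 6·3/16
 = 5/8 + 1/4 + 1/4 + 3/16 + 1/2 + 5/16 + 9/8
 = 13/4

3.25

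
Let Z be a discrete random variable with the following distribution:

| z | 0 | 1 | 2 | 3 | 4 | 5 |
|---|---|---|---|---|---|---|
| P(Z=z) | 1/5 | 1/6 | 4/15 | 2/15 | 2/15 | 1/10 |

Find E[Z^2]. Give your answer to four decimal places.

E[Z^2] = Σ z^2·P(Z=z)
 = 0·1/5 + 1·1/6 + 4·4/15 + 9·2/15 + 16·2/15 + 25·1/10
 = 0 + 1/6 + 16/15 + 6/5 + 32/15 + 5/2
 = 106/15

7.0667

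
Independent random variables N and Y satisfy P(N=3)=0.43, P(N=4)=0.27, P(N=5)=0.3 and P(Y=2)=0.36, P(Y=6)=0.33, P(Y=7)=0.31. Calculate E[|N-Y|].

2.3464

E[|N-Y|] = Σ_n Σ_y |n-y| · P(N=n)P(Y=y)
 = 1·0.1548 + 3·0.1419 + 4·0.1333 + 2·0.0972 + 2·0.0891 + 3·0.0837 + 3·0.108 + 1·0.099 + 2·0.093
 = 0.1548 + 0.4257 + 0.5332 + 0.1944 + 0.1782 + 0.2511 + 0.324 + 0.099 + 0.186
 = 2.3464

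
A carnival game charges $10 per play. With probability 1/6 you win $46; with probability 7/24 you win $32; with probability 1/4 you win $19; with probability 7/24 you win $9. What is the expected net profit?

E[payout] = 46·1/6 + 32·7/24 + 19·1/4 + 9·7/24
 = 23/3 + 28/3 + 19/4 + 21/8
 = 195/8
Net = 195/8 - 10 = 115/8

14.375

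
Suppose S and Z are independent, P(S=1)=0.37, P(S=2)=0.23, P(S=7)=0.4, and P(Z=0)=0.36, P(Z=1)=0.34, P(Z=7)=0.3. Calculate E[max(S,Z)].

4.641

E[max(S,Z)] = Σ_s Σ_z max(s,z) · P(S=s)P(Z=z)
 = 1·0.1332 + 1·0.1258 + 7·0.111 + 2·0.0828 + 2·0.0782 + 7·0.069 + 7·0.144 + 7·0.136 + 7·0.12
 = 0.1332 + 0.1258 + 0.777 + 0.1656 + 0.1564 + 0.483 + 1.008 + 0.952 + 0.84
 = 4.641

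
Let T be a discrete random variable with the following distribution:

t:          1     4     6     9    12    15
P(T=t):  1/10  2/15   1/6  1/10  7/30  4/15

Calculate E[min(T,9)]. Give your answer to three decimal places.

E[min(T,9)] = Σ min(t,9)·P(T=t)
 = 1·1/10 + 4·2/15 + 6·1/6 + 9·1/10 + 9·7/30 + 9·4/15
 = 1/10 + 8/15 + 1 + 9/10 + 21/10 + 12/5
 = 211/30

7.033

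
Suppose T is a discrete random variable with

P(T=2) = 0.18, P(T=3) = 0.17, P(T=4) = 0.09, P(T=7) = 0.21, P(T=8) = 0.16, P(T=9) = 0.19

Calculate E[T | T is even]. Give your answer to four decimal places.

P(T is even) = 0.18 + 0.09 + 0.16 = 0.43.
E[T | T is even] = [2·0.18 + 4·0.09 + 8·0.16] / 0.43
 = 2 / 0.43
 = 200/43

4.6512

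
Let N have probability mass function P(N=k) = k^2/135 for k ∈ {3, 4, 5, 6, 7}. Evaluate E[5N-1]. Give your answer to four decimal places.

E[5N-1] = Σ (5n-1)·P(N=n)
 = 14·1/15 + 19·16/135 + 24·5/27 + 29·4/15 + 34·49/135
 = 14/15 + 304/135 + 40/9 + 116/15 + 1666/135
 = 748/27

27.7037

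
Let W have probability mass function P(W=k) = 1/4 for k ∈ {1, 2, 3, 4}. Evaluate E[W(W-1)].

E[W(W-1)] = Σ w(w-1)·P(W=w)
 = 0·1/4 + 2·1/4 + 6·1/4 + 12·1/4
 = 0 + 1/2 + 3/2 + 3
 = 5

5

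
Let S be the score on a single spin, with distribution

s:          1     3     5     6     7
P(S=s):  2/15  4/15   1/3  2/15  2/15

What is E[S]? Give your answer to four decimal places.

4.3333

E[S] = Σ s·P(S=s)
 = 1·2/15 + 3·4/15 + 5·1/3 + 6·2/15 + 7·2/15
 = 2/15 + 4/5 + 5/3 + 4/5 + 14/15
 = 13/3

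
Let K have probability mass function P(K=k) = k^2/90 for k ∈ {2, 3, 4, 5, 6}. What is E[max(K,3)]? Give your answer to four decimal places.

E[max(K,3)] = Σ max(k,3)·P(K=k)
 = 3·2/45 + 3·1/10 + 4·8/45 + 5·5/18 + 6·2/5
 = 2/15 + 3/10 + 32/45 + 25/18 + 12/5
 = 74/15

4.9333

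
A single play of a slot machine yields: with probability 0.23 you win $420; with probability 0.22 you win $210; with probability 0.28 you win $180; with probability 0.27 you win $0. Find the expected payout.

E[payout] = 420·0.23 + 210·0.22 + 180·0.28 + 0·0.27
 = 96.6 + 46.2 + 50.4 + 0
 = 193.2

193.2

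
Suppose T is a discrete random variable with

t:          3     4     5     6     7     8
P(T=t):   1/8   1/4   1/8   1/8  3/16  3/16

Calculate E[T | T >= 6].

P(T >= 6) = 1/8 + 3/16 + 3/16 = 1/2.
E[T | T >= 6] = [6·1/8 + 7·3/16 + 8·3/16] / (1/2)
 = 57/16 / (1/2)
 = 57/8

7.125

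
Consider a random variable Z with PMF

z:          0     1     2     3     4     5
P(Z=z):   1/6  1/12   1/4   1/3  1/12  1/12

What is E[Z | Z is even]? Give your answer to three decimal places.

1.667

P(Z is even) = 1/6 + 1/4 + 1/12 = 1/2.
E[Z | Z is even] = [0·1/6 + 2·1/4 + 4·1/12] / (1/2)
 = 5/6 / (1/2)
 = 5/3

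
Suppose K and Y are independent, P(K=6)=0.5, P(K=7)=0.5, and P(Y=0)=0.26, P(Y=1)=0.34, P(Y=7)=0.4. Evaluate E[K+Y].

9.64

E[K+Y] = Σ_k Σ_y (k+y) · P(K=k)P(Y=y)
 = 6·0.13 + 7·0.17 + 13·0.2 + 7·0.13 + 8·0.17 + 14·0.2
 = 0.78 + 1.19 + 2.6 + 0.91 + 1.36 + 2.8
 = 9.64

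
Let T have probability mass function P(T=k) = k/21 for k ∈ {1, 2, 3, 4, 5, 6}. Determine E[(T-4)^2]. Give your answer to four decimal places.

2.3333

E[(T-4)^2] = Σ (t-4)^2·P(T=t)
 = 9·1/21 + 4·2/21 + 1·1/7 + 0·4/21 + 1·5/21 + 4·2/7
 = 3/7 + 8/21 + 1/7 + 0 + 5/21 + 8/7
 = 7/3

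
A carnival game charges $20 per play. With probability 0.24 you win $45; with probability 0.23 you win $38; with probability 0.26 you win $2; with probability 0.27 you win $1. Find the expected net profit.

E[payout] = 45·0.24 + 38·0.23 + 2·0.26 + 1·0.27
 = 10.8 + 8.74 + 0.52 + 0.27
 = 20.33
Net = 20.33 - 20 = 0.33

0.33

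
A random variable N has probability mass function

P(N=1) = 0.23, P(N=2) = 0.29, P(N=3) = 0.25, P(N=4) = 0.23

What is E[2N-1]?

E[2N-1] = Σ (2n-1)·P(N=n)
 = 1·0.23 + 3·0.29 + 5·0.25 + 7·0.23
 = 0.23 + 0.87 + 1.25 + 1.61
 = 3.96

3.96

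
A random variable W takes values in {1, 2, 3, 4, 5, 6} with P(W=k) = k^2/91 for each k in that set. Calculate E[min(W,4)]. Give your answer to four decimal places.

E[min(W,4)] = Σ min(w,4)·P(W=w)
 = 1·1/91 + 2·4/91 + 3·9/91 + 4·16/91 + 4·25/91 + 4·36/91
 = 1/91 + 8/91 + 27/91 + 64/91 + 100/91 + 144/91
 = 344/91

3.7802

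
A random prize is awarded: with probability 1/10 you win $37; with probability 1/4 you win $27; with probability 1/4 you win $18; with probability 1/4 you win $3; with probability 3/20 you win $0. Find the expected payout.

15.7

E[payout] = 37·1/10 + 27·1/4 + 18·1/4 + 3·1/4 + 0·3/20
 = 37/10 + 27/4 + 9/2 + 3/4 + 0
 = 157/10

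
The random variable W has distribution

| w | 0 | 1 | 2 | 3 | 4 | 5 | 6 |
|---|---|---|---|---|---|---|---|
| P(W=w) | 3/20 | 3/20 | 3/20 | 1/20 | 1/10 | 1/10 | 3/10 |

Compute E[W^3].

E[W^3] = Σ w^3·P(W=w)
 = 0·3/20 + 1·3/20 + 8·3/20 + 27·1/20 + 64·1/10 + 125·1/10 + 216·3/10
 = 0 + 3/20 + 6/5 + 27/20 + 32/5 + 25/2 + 324/5
 = 432/5

86.4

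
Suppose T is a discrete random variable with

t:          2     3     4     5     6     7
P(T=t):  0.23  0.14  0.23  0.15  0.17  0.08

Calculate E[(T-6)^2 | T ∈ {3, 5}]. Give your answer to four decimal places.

P(T ∈ {3, 5}) = 0.14 + 0.15 = 0.29.
E[(T-6)^2 | T ∈ {3, 5}] = [9·0.14 + 1·0.15] / 0.29
 = 1.41 / 0.29
 = 141/29

4.8621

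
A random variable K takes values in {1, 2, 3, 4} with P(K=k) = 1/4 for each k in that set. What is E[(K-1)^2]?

E[(K-1)^2] = Σ (k-1)^2·P(K=k)
 = 0·1/4 + 1·1/4 + 4·1/4 + 9·1/4
 = 0 + 1/4 + 1 + 9/4
 = 7/2

3.5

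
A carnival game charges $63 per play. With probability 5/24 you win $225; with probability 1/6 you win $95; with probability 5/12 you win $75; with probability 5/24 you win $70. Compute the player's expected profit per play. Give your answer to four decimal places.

E[payout] = 225·5/24 + 95·1/6 + 75·5/12 + 70·5/24
 = 375/8 + 95/6 + 125/4 + 175/12
 = 2605/24
Net = 2605/24 - 63 = 1093/24

45.5417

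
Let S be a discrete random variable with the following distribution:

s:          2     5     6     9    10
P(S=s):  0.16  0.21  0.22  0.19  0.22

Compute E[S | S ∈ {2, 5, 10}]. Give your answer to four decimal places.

P(S ∈ {2, 5, 10}) = 0.16 + 0.21 + 0.22 = 0.59.
E[S | S ∈ {2, 5, 10}] = [2·0.16 + 5·0.21 + 10·0.22] / 0.59
 = 3.57 / 0.59
 = 357/59

6.0508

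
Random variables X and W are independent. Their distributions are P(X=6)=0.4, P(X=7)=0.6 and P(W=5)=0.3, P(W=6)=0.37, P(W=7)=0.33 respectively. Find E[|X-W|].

E[|X-W|] = Σ_x Σ_w |x-w| · P(X=x)P(W=w)
 = 1·0.12 + 0·0.148 + 1·0.132 + 2·0.18 + 1·0.222 + 0·0.198
 = 0.12 + 0 + 0.132 + 0.36 + 0.222 + 0
 = 0.834

0.834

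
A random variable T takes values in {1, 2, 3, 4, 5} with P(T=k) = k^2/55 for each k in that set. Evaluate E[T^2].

17.8

E[T^2] = Σ t^2·P(T=t)
 = 1·1/55 + 4·4/55 + 9·9/55 + 16·16/55 + 25·5/11
 = 1/55 + 16/55 + 81/55 + 256/55 + 125/11
 = 89/5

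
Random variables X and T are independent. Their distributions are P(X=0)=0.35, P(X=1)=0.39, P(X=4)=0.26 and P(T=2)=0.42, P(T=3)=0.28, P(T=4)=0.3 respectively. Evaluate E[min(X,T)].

E[min(X,T)] = Σ_x Σ_t min(x,t) · P(X=x)P(T=t)
 = 0·0.147 + 0·0.098 + 0·0.105 + 1·0.1638 + 1·0.1092 + 1·0.117 + 2·0.1092 + 3·0.0728 + 4·0.078
 = 0 + 0 + 0 + 0.1638 + 0.1092 + 0.117 + 0.2184 + 0.2184 + 0.312
 = 1.1388

1.1388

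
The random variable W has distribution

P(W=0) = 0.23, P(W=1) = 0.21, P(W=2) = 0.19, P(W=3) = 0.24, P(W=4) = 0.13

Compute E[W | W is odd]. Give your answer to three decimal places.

P(W is odd) = 0.21 + 0.24 = 0.45.
E[W | W is odd] = [1·0.21 + 3·0.24] / 0.45
 = 0.93 / 0.45
 = 31/15

2.067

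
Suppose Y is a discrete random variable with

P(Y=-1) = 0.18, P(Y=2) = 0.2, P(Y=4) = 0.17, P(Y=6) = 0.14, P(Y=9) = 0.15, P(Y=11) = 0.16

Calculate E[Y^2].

40.25

E[Y^2] = Σ y^2·P(Y=y)
 = 1·0.18 + 4·0.2 + 16·0.17 + 36·0.14 + 81·0.15 + 121·0.16
 = 0.18 + 0.8 + 2.72 + 5.04 + 12.15 + 19.36
 = 40.25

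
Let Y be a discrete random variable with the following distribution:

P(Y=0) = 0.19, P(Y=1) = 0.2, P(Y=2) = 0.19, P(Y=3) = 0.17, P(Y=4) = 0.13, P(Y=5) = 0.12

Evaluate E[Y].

E[Y] = Σ y·P(Y=y)
 = 0·0.19 + 1·0.2 + 2·0.19 + 3·0.17 + 4·0.13 + 5·0.12
 = 0 + 0.2 + 0.38 + 0.51 + 0.52 + 0.6
 = 2.21

2.21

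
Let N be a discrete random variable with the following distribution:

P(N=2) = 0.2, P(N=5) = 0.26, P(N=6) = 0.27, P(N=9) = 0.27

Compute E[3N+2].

19.25

E[3N+2] = Σ (3n+2)·P(N=n)
 = 8·0.2 + 17·0.26 + 20·0.27 + 29·0.27
 = 1.6 + 4.42 + 5.4 + 7.83
 = 19.25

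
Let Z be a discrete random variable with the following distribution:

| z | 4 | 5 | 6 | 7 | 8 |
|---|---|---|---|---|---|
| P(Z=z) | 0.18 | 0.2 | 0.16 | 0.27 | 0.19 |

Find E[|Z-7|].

E[|Z-7|] = Σ |z-7|·P(Z=z)
 = 3·0.18 + 2·0.2 + 1·0.16 + 0·0.27 + 1·0.19
 = 0.54 + 0.4 + 0.16 + 0 + 0.19
 = 1.29

1.29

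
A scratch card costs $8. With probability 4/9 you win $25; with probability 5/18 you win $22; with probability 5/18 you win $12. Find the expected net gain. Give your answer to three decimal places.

E[payout] = 25·4/9 + 22·5/18 + 12·5/18
 = 100/9 + 55/9 + 10/3
 = 185/9
Net = 185/9 - 8 = 113/9

12.556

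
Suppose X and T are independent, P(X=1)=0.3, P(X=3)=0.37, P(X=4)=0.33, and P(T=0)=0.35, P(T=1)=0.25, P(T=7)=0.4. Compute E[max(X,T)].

E[max(X,T)] = Σ_x Σ_t max(x,t) · P(X=x)P(T=t)
 = 1·0.105 + 1·0.075 + 7·0.12 + 3·0.1295 + 3·0.0925 + 7·0.148 + 4·0.1155 + 4·0.0825 + 7·0.132
 = 0.105 + 0.075 + 0.84 + 0.3885 + 0.2775 + 1.036 + 0.462 + 0.33 + 0.924
 = 4.438

4.438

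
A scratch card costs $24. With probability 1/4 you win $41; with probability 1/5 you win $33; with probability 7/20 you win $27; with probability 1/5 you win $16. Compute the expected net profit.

E[payout] = 41·1/4 + 33·1/5 + 27·7/20 + 16·1/5
 = 41/4 + 33/5 + 189/20 + 16/5
 = 59/2
Net = 59/2 - 24 = 11/2

5.5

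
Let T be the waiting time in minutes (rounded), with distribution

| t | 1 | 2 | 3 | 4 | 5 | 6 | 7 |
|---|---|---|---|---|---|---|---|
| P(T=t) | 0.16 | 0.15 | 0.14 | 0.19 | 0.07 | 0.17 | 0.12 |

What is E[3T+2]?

E[3T+2] = Σ (3t+2)·P(T=t)
 = 5·0.16 + 8·0.15 + 11·0.14 + 14·0.19 + 17·0.07 + 20·0.17 + 23·0.12
 = 0.8 + 1.2 + 1.54 + 2.66 + 1.19 + 3.4 + 2.76
 = 13.55

13.55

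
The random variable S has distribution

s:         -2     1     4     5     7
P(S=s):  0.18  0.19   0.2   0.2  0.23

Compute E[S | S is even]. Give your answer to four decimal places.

1.1579

P(S is even) = 0.18 + 0.2 = 0.38.
E[S | S is even] = [(-2)·0.18 + 4·0.2] / 0.38
 = 0.44 / 0.38
 = 22/19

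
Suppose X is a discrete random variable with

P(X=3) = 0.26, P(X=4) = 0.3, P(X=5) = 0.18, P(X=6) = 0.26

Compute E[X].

4.44

E[X] = Σ x·P(X=x)
 = 3·0.26 + 4·0.3 + 5·0.18 + 6·0.26
 = 0.78 + 1.2 + 0.9 + 1.56
 = 4.44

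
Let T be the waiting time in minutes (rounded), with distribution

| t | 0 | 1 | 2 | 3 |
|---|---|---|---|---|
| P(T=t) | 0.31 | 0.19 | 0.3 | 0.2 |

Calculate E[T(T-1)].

E[T(T-1)] = Σ t(t-1)·P(T=t)
 = 0·0.31 + 0·0.19 + 2·0.3 + 6·0.2
 = 0 + 0 + 0.6 + 1.2
 = 1.8

1.8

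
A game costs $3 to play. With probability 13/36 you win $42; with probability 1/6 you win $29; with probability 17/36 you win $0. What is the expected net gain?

17

E[payout] = 42·13/36 + 29·1/6 + 0·17/36
 = 91/6 + 29/6 + 0
 = 20
Net = 20 - 3 = 17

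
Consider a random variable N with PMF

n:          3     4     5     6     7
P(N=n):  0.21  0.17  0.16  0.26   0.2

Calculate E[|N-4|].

1.49

E[|N-4|] = Σ |n-4|·P(N=n)
 = 1·0.21 + 0·0.17 + 1·0.16 + 2·0.26 + 3·0.2
 = 0.21 + 0 + 0.16 + 0.52 + 0.6
 = 1.49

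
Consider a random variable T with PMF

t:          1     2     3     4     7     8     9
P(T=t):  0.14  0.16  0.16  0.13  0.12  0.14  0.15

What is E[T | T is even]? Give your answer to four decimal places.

P(T is even) = 0.16 + 0.13 + 0.14 = 0.43.
E[T | T is even] = [2·0.16 + 4·0.13 + 8·0.14] / 0.43
 = 1.96 / 0.43
 = 196/43

4.5581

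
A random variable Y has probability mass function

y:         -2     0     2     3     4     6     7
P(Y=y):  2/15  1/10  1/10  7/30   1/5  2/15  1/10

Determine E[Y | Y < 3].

-0.2

P(Y < 3) = 2/15 + 1/10 + 1/10 = 1/3.
E[Y | Y < 3] = [(-2)·2/15 + 0·1/10 + 2·1/10] / (1/3)
 = -1/15 / (1/3)
 = -1/5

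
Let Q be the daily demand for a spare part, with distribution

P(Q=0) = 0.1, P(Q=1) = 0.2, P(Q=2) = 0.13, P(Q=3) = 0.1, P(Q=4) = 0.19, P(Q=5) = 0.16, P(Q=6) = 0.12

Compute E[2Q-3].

E[2Q-3] = Σ (2q-3)·P(Q=q)
 = (-3)·0.1 + (-1)·0.2 + 1·0.13 + 3·0.1 + 5·0.19 + 7·0.16 + 9·0.12
 = (-0.3) + (-0.2) + 0.13 + 0.3 + 0.95 + 1.12 + 1.08
 = 3.08

3.08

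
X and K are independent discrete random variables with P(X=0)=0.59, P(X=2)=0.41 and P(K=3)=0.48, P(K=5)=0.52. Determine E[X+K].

4.86

E[X+K] = Σ_x Σ_k (x+k) · P(X=x)P(K=k)
 = 3·0.2832 + 5·0.3068 + 5·0.1968 + 7·0.2132
 = 0.8496 + 1.534 + 0.984 + 1.4924
 = 4.86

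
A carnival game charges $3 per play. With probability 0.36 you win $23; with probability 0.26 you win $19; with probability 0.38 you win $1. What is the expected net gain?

E[payout] = 23·0.36 + 19·0.26 + 1·0.38
 = 8.28 + 4.94 + 0.38
 = 13.6
Net = 13.6 - 3 = 10.6

10.6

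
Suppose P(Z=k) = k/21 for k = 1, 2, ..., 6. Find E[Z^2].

E[Z^2] = Σ z^2·P(Z=z)
 = 1·1/21 + 4·2/21 + 9·1/7 + 16·4/21 + 25·5/21 + 36·2/7
 = 1/21 + 8/21 + 9/7 + 64/21 + 125/21 + 72/7
 = 21

21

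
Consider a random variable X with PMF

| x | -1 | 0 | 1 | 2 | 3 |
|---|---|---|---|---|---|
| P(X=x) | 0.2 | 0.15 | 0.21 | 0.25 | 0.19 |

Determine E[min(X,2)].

0.89

E[min(X,2)] = Σ min(x,2)·P(X=x)
 = (-1)·0.2 + 0·0.15 + 1·0.21 + 2·0.25 + 2·0.19
 = (-0.2) + 0 + 0.21 + 0.5 + 0.38
 = 0.89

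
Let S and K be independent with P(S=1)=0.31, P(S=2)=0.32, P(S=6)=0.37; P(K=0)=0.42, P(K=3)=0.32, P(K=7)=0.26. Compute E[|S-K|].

E[|S-K|] = Σ_s Σ_k |s-k| · P(S=s)P(K=k)
 = 1·0.1302 + 2·0.0992 + 6·0.0806 + 2·0.1344 + 1·0.1024 + 5·0.0832 + 6·0.1554 + 3·0.1184 + 1·0.0962
 = 0.1302 + 0.1984 + 0.4836 + 0.2688 + 0.1024 + 0.416 + 0.9324 + 0.3552 + 0.0962
 = 2.9832

2.9832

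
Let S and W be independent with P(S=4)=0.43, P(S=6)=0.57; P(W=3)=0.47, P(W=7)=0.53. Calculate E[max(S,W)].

E[max(S,W)] = Σ_s Σ_w max(s,w) · P(S=s)P(W=w)
 = 4·0.2021 + 7·0.2279 + 6·0.2679 + 7·0.3021
 = 0.8084 + 1.5953 + 1.6074 + 2.1147
 = 6.1258

6.1258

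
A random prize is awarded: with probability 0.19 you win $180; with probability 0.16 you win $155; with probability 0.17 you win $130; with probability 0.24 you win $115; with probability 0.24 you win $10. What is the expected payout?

111.1

E[payout] = 180·0.19 + 155·0.16 + 130·0.17 + 115·0.24 + 10·0.24
 = 34.2 + 24.8 + 22.1 + 27.6 + 2.4
 = 111.1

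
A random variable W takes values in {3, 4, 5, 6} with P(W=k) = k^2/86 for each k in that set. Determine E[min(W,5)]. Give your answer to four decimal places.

4.6047

E[min(W,5)] = Σ min(w,5)·P(W=w)
 = 3·9/86 + 4·8/43 + 5·25/86 + 5·18/43
 = 27/86 + 32/43 + 125/86 + 90/43
 = 198/43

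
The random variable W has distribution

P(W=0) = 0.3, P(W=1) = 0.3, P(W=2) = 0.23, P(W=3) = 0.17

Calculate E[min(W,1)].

E[min(W,1)] = Σ min(w,1)·P(W=w)
 = 0·0.3 + 1·0.3 + 1·0.23 + 1·0.17
 = 0 + 0.3 + 0.23 + 0.17
 = 0.7

0.7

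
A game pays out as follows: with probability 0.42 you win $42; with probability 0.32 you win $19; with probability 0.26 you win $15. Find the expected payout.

E[payout] = 42·0.42 + 19·0.32 + 15·0.26
 = 17.64 + 6.08 + 3.9
 = 27.62

27.62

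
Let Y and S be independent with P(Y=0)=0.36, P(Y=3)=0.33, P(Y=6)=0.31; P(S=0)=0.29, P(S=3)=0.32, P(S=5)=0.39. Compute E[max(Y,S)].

4.155

E[max(Y,S)] = Σ_y Σ_s max(y,s) · P(Y=y)P(S=s)
 = 0·0.1044 + 3·0.1152 + 5·0.1404 + 3·0.0957 + 3·0.1056 + 5·0.1287 + 6·0.0899 + 6·0.0992 + 6·0.1209
 = 0 + 0.3456 + 0.702 + 0.2871 + 0.3168 + 0.6435 + 0.5394 + 0.5952 + 0.7254
 = 4.155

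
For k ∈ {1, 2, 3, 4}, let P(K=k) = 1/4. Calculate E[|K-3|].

1

E[|K-3|] = Σ |k-3|·P(K=k)
 = 2·1/4 + 1·1/4 + 0·1/4 + 1·1/4
 = 1/2 + 1/4 + 0 + 1/4
 = 1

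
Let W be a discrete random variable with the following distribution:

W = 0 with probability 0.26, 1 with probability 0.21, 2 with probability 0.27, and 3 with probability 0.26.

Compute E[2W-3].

E[2W-3] = Σ (2w-3)·P(W=w)
 = (-3)·0.26 + (-1)·0.21 + 1·0.27 + 3·0.26
 = (-0.78) + (-0.21) + 0.27 + 0.78
 = 0.06

0.06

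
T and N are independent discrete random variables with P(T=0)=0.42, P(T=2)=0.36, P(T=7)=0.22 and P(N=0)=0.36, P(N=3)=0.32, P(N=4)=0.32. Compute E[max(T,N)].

3.5464

E[max(T,N)] = Σ_t Σ_n max(t,n) · P(T=t)P(N=n)
 = 0·0.1512 + 3·0.1344 + 4·0.1344 + 2·0.1296 + 3·0.1152 + 4·0.1152 + 7·0.0792 + 7·0.0704 + 7·0.0704
 = 0 + 0.4032 + 0.5376 + 0.2592 + 0.3456 + 0.4608 + 0.5544 + 0.4928 + 0.4928
 = 3.5464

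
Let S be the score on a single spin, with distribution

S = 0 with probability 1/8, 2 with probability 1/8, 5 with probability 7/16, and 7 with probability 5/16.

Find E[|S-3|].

2.625

E[|S-3|] = Σ |s-3|·P(S=s)
 = 3·1/8 + 1·1/8 + 2·7/16 + 4·5/16
 = 3/8 + 1/8 + 7/8 + 5/4
 = 21/8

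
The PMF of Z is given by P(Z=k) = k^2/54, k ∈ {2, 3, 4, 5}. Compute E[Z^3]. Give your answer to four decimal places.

E[Z^3] = Σ z^3·P(Z=z)
 = 8·2/27 + 27·1/6 + 64·8/27 + 125·25/54
 = 16/27 + 9/2 + 512/27 + 3125/54
 = 2212/27

81.9259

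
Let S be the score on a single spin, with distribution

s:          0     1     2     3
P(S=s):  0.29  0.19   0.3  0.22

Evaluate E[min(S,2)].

1.23

E[min(S,2)] = Σ min(s,2)·P(S=s)
 = 0·0.29 + 1·0.19 + 2·0.3 + 2·0.22
 = 0 + 0.19 + 0.6 + 0.44
 = 1.23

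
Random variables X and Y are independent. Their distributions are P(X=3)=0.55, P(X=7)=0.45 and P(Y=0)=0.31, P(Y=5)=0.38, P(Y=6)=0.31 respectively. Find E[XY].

18.048

E[XY] = Σ_x Σ_y xy · P(X=x)P(Y=y)
 = 0·0.1705 + 15·0.209 + 18·0.1705 + 0·0.1395 + 35·0.171 + 42·0.1395
 = 0 + 3.135 + 3.069 + 0 + 5.985 + 5.859
 = 18.048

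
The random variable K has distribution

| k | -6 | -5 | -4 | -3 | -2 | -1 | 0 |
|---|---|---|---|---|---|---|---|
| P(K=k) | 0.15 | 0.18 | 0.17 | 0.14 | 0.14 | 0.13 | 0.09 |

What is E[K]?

E[K] = Σ k·P(K=k)
 = (-6)·0.15 + (-5)·0.18 + (-4)·0.17 + (-3)·0.14 + (-2)·0.14 + (-1)·0.13 + 0·0.09
 = (-0.9) + (-0.9) + (-0.68) + (-0.42) + (-0.28) + (-0.13) + 0
 = -3.31

-3.31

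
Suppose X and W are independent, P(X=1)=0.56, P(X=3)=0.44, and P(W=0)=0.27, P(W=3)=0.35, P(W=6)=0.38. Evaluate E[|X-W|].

E[|X-W|] = Σ_x Σ_w |x-w| · P(X=x)P(W=w)
 = 1·0.1512 + 2·0.196 + 5·0.2128 + 3·0.1188 + 0·0.154 + 3·0.1672
 = 0.1512 + 0.392 + 1.064 + 0.3564 + 0 + 0.5016
 = 2.4652

2.4652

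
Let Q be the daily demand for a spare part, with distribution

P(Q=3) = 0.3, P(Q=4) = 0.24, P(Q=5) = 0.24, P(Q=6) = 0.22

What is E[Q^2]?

20.46

E[Q^2] = Σ q^2·P(Q=q)
 = 9·0.3 + 16·0.24 + 25·0.24 + 36·0.22
 = 2.7 + 3.84 + 6 + 7.92
 = 20.46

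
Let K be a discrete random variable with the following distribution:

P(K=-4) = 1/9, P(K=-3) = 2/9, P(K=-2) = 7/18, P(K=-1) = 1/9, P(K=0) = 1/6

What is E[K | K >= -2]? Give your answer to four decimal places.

-1.3333

P(K >= -2) = 7/18 + 1/9 + 1/6 = 2/3.
E[K | K >= -2] = [(-2)·7/18 + (-1)·1/9 + 0·1/6] / (2/3)
 = -8/9 / (2/3)
 = -4/3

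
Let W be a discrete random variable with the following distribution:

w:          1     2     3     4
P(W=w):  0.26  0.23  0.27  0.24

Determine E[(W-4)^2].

3.53

E[(W-4)^2] = Σ (w-4)^2·P(W=w)
 = 9·0.26 + 4·0.23 + 1·0.27 + 0·0.24
 = 2.34 + 0.92 + 0.27 + 0
 = 3.53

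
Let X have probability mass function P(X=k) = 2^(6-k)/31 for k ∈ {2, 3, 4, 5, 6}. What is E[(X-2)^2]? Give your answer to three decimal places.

1.871

E[(X-2)^2] = Σ (x-2)^2·P(X=x)
 = 0·16/31 + 1·8/31 + 4·4/31 + 9·2/31 + 16·1/31
 = 0 + 8/31 + 16/31 + 18/31 + 16/31
 = 58/31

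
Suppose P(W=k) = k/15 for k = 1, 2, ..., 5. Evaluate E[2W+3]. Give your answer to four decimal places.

10.3333

E[2W+3] = Σ (2w+3)·P(W=w)
 = 5·1/15 + 7·2/15 + 9·1/5 + 11·4/15 + 13·1/3
 = 1/3 + 14/15 + 9/5 + 44/15 + 13/3
 = 31/3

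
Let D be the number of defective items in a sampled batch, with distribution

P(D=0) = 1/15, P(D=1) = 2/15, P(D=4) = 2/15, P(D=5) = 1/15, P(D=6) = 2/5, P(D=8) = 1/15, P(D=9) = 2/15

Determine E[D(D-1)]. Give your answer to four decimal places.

E[D(D-1)] = Σ d(d-1)·P(D=d)
 = 0·1/15 + 0·2/15 + 12·2/15 + 20·1/15 + 30·2/5 + 56·1/15 + 72·2/15
 = 0 + 0 + 8/5 + 4/3 + 12 + 56/15 + 48/5
 = 424/15

28.2667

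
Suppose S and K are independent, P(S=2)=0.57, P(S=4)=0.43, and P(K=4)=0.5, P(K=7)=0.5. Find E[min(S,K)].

2.86

E[min(S,K)] = Σ_s Σ_k min(s,k) · P(S=s)P(K=k)
 = 2·0.285 + 2·0.285 + 4·0.215 + 4·0.215
 = 0.57 + 0.57 + 0.86 + 0.86
 = 2.86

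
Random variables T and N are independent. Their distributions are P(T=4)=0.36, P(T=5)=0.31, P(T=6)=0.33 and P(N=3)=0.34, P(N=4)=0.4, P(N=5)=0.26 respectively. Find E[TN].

19.4824

E[TN] = Σ_t Σ_n tn · P(T=t)P(N=n)
 = 12·0.1224 + 16·0.144 + 20·0.0936 + 15·0.1054 + 20·0.124 + 25·0.0806 + 18·0.1122 + 24·0.132 + 30·0.0858
 = 1.4688 + 2.304 + 1.872 + 1.581 + 2.48 + 2.015 + 2.0196 + 3.168 + 2.574
 = 19.4824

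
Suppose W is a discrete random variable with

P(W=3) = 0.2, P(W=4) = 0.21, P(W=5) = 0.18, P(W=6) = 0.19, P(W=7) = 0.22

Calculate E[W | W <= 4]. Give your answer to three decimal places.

3.512

P(W <= 4) = 0.2 + 0.21 = 0.41.
E[W | W <= 4] = [3·0.2 + 4·0.21] / 0.41
 = 1.44 / 0.41
 = 144/41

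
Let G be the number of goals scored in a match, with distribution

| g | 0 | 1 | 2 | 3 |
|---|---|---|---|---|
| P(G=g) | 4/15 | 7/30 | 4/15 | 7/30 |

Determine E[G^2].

3.4

E[G^2] = Σ g^2·P(G=g)
 = 0·4/15 + 1·7/30 + 4·4/15 + 9·7/30
 = 0 + 7/30 + 16/15 + 21/10
 = 17/5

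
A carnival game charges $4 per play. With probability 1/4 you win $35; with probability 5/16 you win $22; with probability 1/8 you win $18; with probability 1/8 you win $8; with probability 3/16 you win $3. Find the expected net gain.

15.4375

E[payout] = 35·1/4 + 22·5/16 + 18·1/8 + 8·1/8 + 3·3/16
 = 35/4 + 55/8 + 9/4 + 1 + 9/16
 = 311/16
Net = 311/16 - 4 = 247/16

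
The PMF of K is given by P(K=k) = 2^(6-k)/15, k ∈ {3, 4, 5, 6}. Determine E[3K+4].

15.2

E[3K+4] = Σ (3k+4)·P(K=k)
 = 13·8/15 + 16·4/15 + 19·2/15 + 22·1/15
 = 104/15 + 64/15 + 38/15 + 22/15
 = 76/5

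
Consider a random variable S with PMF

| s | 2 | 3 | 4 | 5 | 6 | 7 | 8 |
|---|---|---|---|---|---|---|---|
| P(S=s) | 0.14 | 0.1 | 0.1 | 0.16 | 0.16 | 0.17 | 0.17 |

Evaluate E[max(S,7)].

E[max(S,7)] = Σ max(s,7)·P(S=s)
 = 7·0.14 + 7·0.1 + 7·0.1 + 7·0.16 + 7·0.16 + 7·0.17 + 8·0.17
 = 0.98 + 0.7 + 0.7 + 1.12 + 1.12 + 1.19 + 1.36
 = 7.17

7.17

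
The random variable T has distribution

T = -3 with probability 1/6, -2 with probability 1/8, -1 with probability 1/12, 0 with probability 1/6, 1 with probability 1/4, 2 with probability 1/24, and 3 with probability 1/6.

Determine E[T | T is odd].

P(T is odd) = 1/6 + 1/12 + 1/4 + 1/6 = 2/3.
E[T | T is odd] = [(-3)·1/6 + (-1)·1/12 + 1·1/4 + 3·1/6] / (2/3)
 = 1/6 / (2/3)
 = 1/4

0.25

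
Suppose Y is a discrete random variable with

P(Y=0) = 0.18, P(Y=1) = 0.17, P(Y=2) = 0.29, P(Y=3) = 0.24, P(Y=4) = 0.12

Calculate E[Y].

1.95

E[Y] = Σ y·P(Y=y)
 = 0·0.18 + 1·0.17 + 2·0.29 + 3·0.24 + 4·0.12
 = 0 + 0.17 + 0.58 + 0.72 + 0.48
 = 1.95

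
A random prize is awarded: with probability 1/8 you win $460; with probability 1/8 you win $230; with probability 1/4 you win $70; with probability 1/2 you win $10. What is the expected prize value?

E[payout] = 460·1/8 + 230·1/8 + 70·1/4 + 10·1/2
 = 115/2 + 115/4 + 35/2 + 5
 = 435/4

108.75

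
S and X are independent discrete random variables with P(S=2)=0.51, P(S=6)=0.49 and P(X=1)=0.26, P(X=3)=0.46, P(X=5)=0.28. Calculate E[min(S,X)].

E[min(S,X)] = Σ_s Σ_x min(s,x) · P(S=s)P(X=x)
 = 1·0.1326 + 2·0.2346 + 2·0.1428 + 1·0.1274 + 3·0.2254 + 5·0.1372
 = 0.1326 + 0.4692 + 0.2856 + 0.1274 + 0.6762 + 0.686
 = 2.377

2.377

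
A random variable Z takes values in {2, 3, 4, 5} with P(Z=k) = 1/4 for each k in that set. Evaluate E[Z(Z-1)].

E[Z(Z-1)] = Σ z(z-1)·P(Z=z)
 = 2·1/4 + 6·1/4 + 12·1/4 + 20·1/4
 = 1/2 + 3/2 + 3 + 5
 = 10

10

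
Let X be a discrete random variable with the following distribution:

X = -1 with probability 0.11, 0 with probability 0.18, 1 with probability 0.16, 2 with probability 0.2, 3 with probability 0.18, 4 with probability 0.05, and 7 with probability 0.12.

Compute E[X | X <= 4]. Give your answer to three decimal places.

1.352

P(X <= 4) = 0.11 + 0.18 + 0.16 + 0.2 + 0.18 + 0.05 = 0.88.
E[X | X <= 4] = [(-1)·0.11 + 0·0.18 + 1·0.16 + 2·0.2 + 3·0.18 + 4·0.05] / 0.88
 = 1.19 / 0.88
 = 119/88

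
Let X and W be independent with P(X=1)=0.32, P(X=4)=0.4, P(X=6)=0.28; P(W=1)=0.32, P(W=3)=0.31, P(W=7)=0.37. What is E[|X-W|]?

2.6728

E[|X-W|] = Σ_x Σ_w |x-w| · P(X=x)P(W=w)
 = 0·0.1024 + 2·0.0992 + 6·0.1184 + 3·0.128 + 1·0.124 + 3·0.148 + 5·0.0896 + 3·0.0868 + 1·0.1036
 = 0 + 0.1984 + 0.7104 + 0.384 + 0.124 + 0.444 + 0.448 + 0.2604 + 0.1036
 = 2.6728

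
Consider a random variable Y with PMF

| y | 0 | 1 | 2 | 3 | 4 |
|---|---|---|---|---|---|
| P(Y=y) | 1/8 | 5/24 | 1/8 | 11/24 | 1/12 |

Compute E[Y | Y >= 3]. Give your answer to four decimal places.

3.1538

P(Y >= 3) = 11/24 + 1/12 = 13/24.
E[Y | Y >= 3] = [3·11/24 + 4·1/12] / (13/24)
 = 41/24 / (13/24)
 = 41/13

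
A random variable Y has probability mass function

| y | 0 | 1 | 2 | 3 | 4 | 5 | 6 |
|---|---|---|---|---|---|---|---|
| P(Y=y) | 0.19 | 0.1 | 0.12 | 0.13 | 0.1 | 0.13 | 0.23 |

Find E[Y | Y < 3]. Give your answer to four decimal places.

0.8293

P(Y < 3) = 0.19 + 0.1 + 0.12 = 0.41.
E[Y | Y < 3] = [0·0.19 + 1·0.1 + 2·0.12] / 0.41
 = 0.34 / 0.41
 = 34/41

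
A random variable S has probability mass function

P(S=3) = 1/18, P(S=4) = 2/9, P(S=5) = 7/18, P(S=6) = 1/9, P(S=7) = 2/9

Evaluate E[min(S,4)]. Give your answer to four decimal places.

3.9444

E[min(S,4)] = Σ min(s,4)·P(S=s)
 = 3·1/18 + 4·2/9 + 4·7/18 + 4·1/9 + 4·2/9
 = 1/6 + 8/9 + 14/9 + 4/9 + 8/9
 = 71/18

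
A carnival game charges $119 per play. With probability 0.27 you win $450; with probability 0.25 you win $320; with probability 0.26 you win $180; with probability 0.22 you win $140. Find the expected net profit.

E[payout] = 450·0.27 + 320·0.25 + 180·0.26 + 140·0.22
 = 121.5 + 80 + 46.8 + 30.8
 = 279.1
Net = 279.1 - 119 = 160.1

160.1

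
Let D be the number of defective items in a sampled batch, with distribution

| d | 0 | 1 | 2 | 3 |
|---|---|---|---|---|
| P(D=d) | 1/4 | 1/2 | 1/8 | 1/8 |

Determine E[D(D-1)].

1

E[D(D-1)] = Σ d(d-1)·P(D=d)
 = 0·1/4 + 0·1/2 + 2·1/8 + 6·1/8
 = 0 + 0 + 1/4 + 3/4
 = 1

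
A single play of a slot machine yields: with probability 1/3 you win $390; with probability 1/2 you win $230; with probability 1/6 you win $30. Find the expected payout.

E[payout] = 390·1/3 + 230·1/2 + 30·1/6
 = 130 + 115 + 5
 = 250

250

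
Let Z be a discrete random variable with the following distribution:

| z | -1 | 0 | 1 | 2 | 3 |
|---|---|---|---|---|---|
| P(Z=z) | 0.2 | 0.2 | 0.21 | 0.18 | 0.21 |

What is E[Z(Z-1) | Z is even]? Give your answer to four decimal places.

P(Z is even) = 0.2 + 0.18 = 0.38.
E[Z(Z-1) | Z is even] = [0·0.2 + 2·0.18] / 0.38
 = 0.36 / 0.38
 = 18/19

0.9474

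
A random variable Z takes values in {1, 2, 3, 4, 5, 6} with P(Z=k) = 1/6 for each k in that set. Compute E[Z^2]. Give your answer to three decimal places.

15.167

E[Z^2] = Σ z^2·P(Z=z)
 = 1·1/6 + 4·1/6 + 9·1/6 + 16·1/6 + 25·1/6 + 36·1/6
 = 1/6 + 2/3 + 3/2 + 8/3 + 25/6 + 6
 = 91/6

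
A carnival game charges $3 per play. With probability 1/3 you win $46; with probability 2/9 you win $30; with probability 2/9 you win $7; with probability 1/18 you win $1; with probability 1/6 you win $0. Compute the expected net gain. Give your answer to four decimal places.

E[payout] = 46·1/3 + 30·2/9 + 7·2/9 + 1·1/18 + 0·1/6
 = 46/3 + 20/3 + 14/9 + 1/18 + 0
 = 425/18
Net = 425/18 - 3 = 371/18

20.6111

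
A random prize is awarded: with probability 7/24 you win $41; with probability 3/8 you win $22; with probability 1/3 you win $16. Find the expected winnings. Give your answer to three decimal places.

25.542

E[payout] = 41·7/24 + 22·3/8 + 16·1/3
 = 287/24 + 33/4 + 16/3
 = 613/24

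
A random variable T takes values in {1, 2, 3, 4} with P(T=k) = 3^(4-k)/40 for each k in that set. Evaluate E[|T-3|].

1.6

E[|T-3|] = Σ |t-3|·P(T=t)
 = 2·27/40 + 1·9/40 + 0·3/40 + 1·1/40
 = 27/20 + 9/40 + 0 + 1/40
 = 8/5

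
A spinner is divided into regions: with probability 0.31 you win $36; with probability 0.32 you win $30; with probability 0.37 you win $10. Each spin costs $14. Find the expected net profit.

10.46

E[payout] = 36·0.31 + 30·0.32 + 10·0.37
 = 11.16 + 9.6 + 3.7
 = 24.46
Net = 24.46 - 14 = 10.46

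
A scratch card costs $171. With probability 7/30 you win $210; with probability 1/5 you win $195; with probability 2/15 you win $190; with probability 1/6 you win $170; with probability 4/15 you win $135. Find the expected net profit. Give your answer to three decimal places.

E[payout] = 210·7/30 + 195·1/5 + 190·2/15 + 170·1/6 + 135·4/15
 = 49 + 39 + 76/3 + 85/3 + 36
 = 533/3
Net = 533/3 - 171 = 20/3

6.667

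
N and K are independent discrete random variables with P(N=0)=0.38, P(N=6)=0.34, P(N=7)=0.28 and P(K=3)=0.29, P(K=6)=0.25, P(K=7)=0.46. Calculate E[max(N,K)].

E[max(N,K)] = Σ_n Σ_k max(n,k) · P(N=n)P(K=k)
 = 3·0.1102 + 6·0.095 + 7·0.1748 + 6·0.0986 + 6·0.085 + 7·0.1564 + 7·0.0812 + 7·0.07 + 7·0.1288
 = 0.3306 + 0.57 + 1.2236 + 0.5916 + 0.51 + 1.0948 + 0.5684 + 0.49 + 0.9016
 = 6.2806

6.2806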